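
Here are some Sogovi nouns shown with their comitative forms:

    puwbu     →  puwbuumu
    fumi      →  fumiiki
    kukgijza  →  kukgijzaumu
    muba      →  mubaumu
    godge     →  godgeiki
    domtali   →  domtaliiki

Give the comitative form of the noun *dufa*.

dufaumu

The pattern is front/back vowel harmony: -iki when the last vowel of the stem is a front vowel (*fumi*, *godge*, *domtali*); -umu when the last vowel of the stem is a back vowel (*puwbu*, *kukgijza*, *muba*).
Since the last vowel of *dufa* is /a/ (a back vowel), it takes -umu, giving *dufaumu*.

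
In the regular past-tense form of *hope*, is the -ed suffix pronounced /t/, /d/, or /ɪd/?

The stem *hope* ends in a voiceless consonant other than /t/.
The -ed suffix is realized as /ɪd/ after /t, d/; as /t/ after other voiceless consonants; and as /d/ after other voiced sounds.
So -ed on *hope* is pronounced /t/.

/t/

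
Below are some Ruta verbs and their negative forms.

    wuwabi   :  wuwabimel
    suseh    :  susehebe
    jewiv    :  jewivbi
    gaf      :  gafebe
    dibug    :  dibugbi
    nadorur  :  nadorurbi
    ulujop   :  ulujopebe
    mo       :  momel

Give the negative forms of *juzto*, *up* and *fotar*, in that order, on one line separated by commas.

The alternation tracks the final sound of the stem — -ebe when the stem ends in a voiceless consonant (*suseh*, *gaf*, *ulujop*); -bi when the stem ends in a voiced consonant (*jewiv*, *dibug*, *nadorur*); -mel when the stem ends in a vowel (*wuwabi*, *mo*).
*juzto* — final sound /o/ (a vowel) → -mel → *juztomel*.
*up* — final sound /p/ (a voiceless consonant) → -ebe → *upebe*.
*fotar* — final sound /r/ (a voiced consonant) → -bi → *fotarbi*.

juztomel, upebe, fotarbi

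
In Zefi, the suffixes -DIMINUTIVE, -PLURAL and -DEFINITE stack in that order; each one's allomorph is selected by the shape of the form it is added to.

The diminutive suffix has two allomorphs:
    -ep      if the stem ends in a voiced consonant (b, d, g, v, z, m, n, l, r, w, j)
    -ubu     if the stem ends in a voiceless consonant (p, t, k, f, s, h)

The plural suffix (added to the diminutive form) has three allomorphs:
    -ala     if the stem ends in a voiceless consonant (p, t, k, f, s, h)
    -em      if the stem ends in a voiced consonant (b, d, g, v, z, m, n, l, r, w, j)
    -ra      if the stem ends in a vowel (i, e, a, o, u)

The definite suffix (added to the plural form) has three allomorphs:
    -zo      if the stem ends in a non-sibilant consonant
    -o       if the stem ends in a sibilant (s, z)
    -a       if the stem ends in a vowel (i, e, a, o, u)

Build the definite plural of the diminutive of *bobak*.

Since the final consonant of *bobak* is /k/ (voiceless), it takes -ubu, giving *bobakubu*.
The final sound of the diminutive form *bobakubu* is /u/, which is a vowel, so the plural suffix is -ra, giving *bobakubura*.
The plural form *bobakubura* — final sound /a/ (a vowel) → -a → *bobakuburaa*.

bobakuburaa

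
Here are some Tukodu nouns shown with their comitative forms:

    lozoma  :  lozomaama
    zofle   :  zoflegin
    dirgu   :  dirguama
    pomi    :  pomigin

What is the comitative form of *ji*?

jigin

Looking at the last vowel of each stem: -gin when the last vowel of the stem is a front vowel (*zofle*, *pomi*); -ama when the last vowel of the stem is a back vowel (*lozoma*, *dirgu*).
*ji*: last vowel = /i/, a front vowel → -gin → *jigin*.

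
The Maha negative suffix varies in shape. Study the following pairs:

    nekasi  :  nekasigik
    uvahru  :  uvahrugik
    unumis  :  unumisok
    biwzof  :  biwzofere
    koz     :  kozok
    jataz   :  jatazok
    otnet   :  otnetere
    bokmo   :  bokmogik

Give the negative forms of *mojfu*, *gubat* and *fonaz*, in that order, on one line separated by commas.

The pattern is sibilance of the final sound: -ok when the stem ends in a sibilant (*unumis*, *koz*, *jataz*); -ere when the stem ends in a non-sibilant consonant (*biwzof*, *otnet*); -gik when the stem ends in a vowel (*nekasi*, *uvahru*, *bokmo*).
*mojfu* — final sound /u/ (a vowel) → -gik → *mojfugik*.
Since the final sound of *gubat* is /t/ (a non-sibilant consonant), it takes -ere, giving *gubatere*.
Since the final sound of *fonaz* is /z/ (a sibilant), it takes -ok, giving *fonazok*.

mojfugik, gubatere, fonazok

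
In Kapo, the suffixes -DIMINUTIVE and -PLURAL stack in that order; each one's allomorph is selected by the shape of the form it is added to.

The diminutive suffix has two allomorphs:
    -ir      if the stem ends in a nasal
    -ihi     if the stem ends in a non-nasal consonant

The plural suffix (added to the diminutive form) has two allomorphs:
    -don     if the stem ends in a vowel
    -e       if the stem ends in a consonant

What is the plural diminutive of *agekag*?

agekagihidon

The final consonant of *agekag* is /g/, which is non-nasal, so the diminutive suffix is -ihi, giving *agekagihi*.
Since the final sound of the diminutive form *agekagihi* is /i/ (a vowel), it takes -don, giving *agekagihidon*.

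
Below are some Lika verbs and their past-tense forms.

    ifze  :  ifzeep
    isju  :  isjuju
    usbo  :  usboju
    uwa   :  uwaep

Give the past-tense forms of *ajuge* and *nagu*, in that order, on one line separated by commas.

The pattern is rounding harmony: -ju when the last vowel of the stem is a rounded vowel (*isju*, *usbo*); -ep when the last vowel of the stem is an unrounded vowel (*ifze*, *uwa*).
*ajuge* — last vowel /e/ (an unrounded vowel) → -ep → *ajugeep*.
*nagu* — last vowel /u/ (a rounded vowel) → -ju → *naguju*.

ajugeep, naguju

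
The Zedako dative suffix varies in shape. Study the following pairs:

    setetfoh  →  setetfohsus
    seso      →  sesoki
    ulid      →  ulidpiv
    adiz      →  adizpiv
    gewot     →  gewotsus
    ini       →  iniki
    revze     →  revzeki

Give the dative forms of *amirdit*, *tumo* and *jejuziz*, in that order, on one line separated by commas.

amirditsus, tumoki, jejuzizpiv

Looking at the final sound of each stem: -sus when the stem ends in a voiceless consonant (*setetfoh*, *gewot*); -piv when the stem ends in a voiced consonant (*ulid*, *adiz*); -ki when the stem ends in a vowel (*seso*, *ini*, *revze*).
Since the final sound of *amirdit* is /t/ (a voiceless consonant), it takes -sus, giving *amirditsus*.
*tumo* — final sound /o/ (a vowel) → -ki → *tumoki*.
Since the final sound of *jejuziz* is /z/ (a voiced consonant), it takes -piv, giving *jejuzizpiv*.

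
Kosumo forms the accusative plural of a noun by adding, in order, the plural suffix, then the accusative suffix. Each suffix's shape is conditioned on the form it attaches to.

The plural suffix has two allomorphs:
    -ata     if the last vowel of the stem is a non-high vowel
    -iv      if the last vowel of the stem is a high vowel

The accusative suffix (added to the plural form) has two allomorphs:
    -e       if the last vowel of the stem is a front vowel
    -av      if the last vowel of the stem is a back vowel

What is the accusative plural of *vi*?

viive

The last vowel of *vi* is /i/, which is a high vowel, so the plural suffix is -iv, giving *viiv*.
The plural form *viiv*: last vowel = /i/, a front vowel → -e → *viive*.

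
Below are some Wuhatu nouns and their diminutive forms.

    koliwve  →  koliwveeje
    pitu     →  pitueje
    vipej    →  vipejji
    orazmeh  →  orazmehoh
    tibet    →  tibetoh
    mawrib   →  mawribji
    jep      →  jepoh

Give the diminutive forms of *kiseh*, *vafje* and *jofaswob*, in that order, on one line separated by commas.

kisehoh, vafjeeje, jofaswobji

The suffix is conditioned by the final sound: -oh when the stem ends in a voiceless consonant (*orazmeh*, *tibet*, *jep*); -ji when the stem ends in a voiced consonant (*vipej*, *mawrib*); -eje when the stem ends in a vowel (*koliwve*, *pitu*).
*kiseh* — final sound /h/ (a voiceless consonant) → -oh → *kisehoh*.
*vafje* — final sound /e/ (a vowel) → -eje → *vafjeeje*.
The final sound of *jofaswob* is /b/, which is a voiced consonant, so the suffix is -ji, giving *jofaswobji*.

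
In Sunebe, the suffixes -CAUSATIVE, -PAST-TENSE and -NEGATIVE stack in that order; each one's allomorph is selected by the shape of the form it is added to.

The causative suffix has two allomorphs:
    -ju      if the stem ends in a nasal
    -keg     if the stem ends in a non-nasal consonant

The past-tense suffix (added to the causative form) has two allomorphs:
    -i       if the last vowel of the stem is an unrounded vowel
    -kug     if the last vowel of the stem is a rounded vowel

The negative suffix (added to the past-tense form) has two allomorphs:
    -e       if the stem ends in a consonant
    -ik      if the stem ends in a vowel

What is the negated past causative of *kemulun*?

kemulunjukuge

The final consonant of *kemulun* is /n/, which is a nasal, so the causative suffix is -ju, giving *kemulunju*.
The causative form *kemulunju*: last vowel = /u/, a rounded vowel → -kug → *kemulunjukug*.
The past-tense form *kemulunjukug*: final sound = /g/, a consonant → -e → *kemulunjukuge*.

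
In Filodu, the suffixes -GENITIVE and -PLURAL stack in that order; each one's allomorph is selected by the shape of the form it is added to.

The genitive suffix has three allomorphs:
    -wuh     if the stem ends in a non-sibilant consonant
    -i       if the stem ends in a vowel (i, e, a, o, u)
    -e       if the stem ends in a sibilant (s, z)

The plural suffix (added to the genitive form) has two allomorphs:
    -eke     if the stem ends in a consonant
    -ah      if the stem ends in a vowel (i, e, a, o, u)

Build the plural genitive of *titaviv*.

titavivwuheke

*titaviv*: final sound = /v/, a non-sibilant consonant → -wuh → *titavivwuh*.
Since the final sound of the genitive form *titavivwuh* is /h/ (a consonant), it takes -eke, giving *titavivwuheke*.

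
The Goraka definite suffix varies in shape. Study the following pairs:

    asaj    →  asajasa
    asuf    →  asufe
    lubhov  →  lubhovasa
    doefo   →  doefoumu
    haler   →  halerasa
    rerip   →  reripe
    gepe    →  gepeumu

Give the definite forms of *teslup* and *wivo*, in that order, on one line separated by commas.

teslupe, wivoumu

The alternation tracks the final sound of the stem — -e when the stem ends in a voiceless consonant (*asuf*, *rerip*); -asa when the stem ends in a voiced consonant (*asaj*, *lubhov*, *haler*); -umu when the stem ends in a vowel (*doefo*, *gepe*).
*teslup*: final sound = /p/, a voiceless consonant → -e → *teslupe*.
Since the final sound of *wivo* is /o/ (a vowel), it takes -umu, giving *wivoumu*.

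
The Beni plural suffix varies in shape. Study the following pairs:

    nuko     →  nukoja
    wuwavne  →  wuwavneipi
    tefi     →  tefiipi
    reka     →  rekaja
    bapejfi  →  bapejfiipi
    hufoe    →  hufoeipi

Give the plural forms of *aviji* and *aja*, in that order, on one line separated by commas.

avijiipi, ajaja

Looking at the last vowel of each stem: -ipi when the last vowel of the stem is a front vowel (*wuwavne*, *tefi*, *bapejfi*, *hufoe*); -ja when the last vowel of the stem is a back vowel (*nuko*, *reka*).
*aviji*: last vowel = /i/, a front vowel → -ipi → *avijiipi*.
Since the last vowel of *aja* is /a/ (a back vowel), it takes -ja, giving *ajaja*.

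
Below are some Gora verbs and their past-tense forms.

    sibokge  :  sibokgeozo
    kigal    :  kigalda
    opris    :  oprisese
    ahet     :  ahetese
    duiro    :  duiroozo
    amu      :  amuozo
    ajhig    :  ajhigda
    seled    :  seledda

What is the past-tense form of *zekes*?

zekesese

The pattern is voicing of the final sound: -ese when the stem ends in a voiceless consonant (*opris*, *ahet*); -da when the stem ends in a voiced consonant (*kigal*, *ajhig*, *seled*); -ozo when the stem ends in a vowel (*sibokge*, *duiro*, *amu*).
Since the final sound of *zekes* is /s/ (a voiceless consonant), it takes -ese, giving *zekesese*.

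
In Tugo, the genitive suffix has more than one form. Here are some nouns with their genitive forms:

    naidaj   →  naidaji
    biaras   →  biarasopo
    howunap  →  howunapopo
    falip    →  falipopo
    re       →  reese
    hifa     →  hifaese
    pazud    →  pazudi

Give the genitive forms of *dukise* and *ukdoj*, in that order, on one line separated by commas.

The suffix is conditioned by the final sound: -opo when the stem ends in a voiceless consonant (*biaras*, *howunap*, *falip*); -i when the stem ends in a voiced consonant (*naidaj*, *pazud*); -ese when the stem ends in a vowel (*re*, *hifa*).
The final sound of *dukise* is /e/, which is a vowel, so the suffix is -ese, giving *dukiseese*.
*ukdoj* — final sound /j/ (a voiced consonant) → -i → *ukdoji*.

dukiseese, ukdoji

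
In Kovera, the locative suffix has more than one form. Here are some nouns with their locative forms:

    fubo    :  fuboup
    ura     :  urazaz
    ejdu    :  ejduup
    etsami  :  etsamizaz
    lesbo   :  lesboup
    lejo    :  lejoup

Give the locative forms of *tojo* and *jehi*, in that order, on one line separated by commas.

The suffix is conditioned by the last vowel: -up when the last vowel of the stem is a rounded vowel (*fubo*, *ejdu*, *lesbo*, *lejo*); -zaz when the last vowel of the stem is an unrounded vowel (*ura*, *etsami*).
*tojo* — last vowel /o/ (a rounded vowel) → -up → *tojoup*.
Since the last vowel of *jehi* is /i/ (an unrounded vowel), it takes -zaz, giving *jehizaz*.

tojoup, jehizaz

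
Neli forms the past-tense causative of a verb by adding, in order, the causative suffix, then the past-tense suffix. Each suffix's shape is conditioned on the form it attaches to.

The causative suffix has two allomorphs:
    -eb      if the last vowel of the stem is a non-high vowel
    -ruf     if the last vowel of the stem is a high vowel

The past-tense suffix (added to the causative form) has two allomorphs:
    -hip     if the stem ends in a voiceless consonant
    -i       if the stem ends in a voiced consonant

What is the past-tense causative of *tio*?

tioebi

Since the last vowel of *tio* is /o/ (a non-high vowel), it takes -eb, giving *tioeb*.
Since the final consonant of the causative form *tioeb* is /b/ (voiced), it takes -i, giving *tioebi*.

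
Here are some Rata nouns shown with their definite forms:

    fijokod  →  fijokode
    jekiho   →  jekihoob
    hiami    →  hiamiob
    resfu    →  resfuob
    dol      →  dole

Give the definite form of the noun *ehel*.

The suffix is conditioned by the final sound: -e when the stem ends in a consonant (*fijokod*, *dol*); -ob when the stem ends in a vowel (*jekiho*, *hiami*, *resfu*).
*ehel* — final sound /l/ (a consonant) → -e → *ehele*.

ehele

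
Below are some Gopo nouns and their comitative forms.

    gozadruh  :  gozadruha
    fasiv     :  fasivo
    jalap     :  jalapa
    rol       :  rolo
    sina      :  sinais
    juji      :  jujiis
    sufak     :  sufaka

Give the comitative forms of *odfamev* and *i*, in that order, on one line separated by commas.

The alternation tracks the final sound of the stem — -a when the stem ends in a voiceless consonant (*gozadruh*, *jalap*, *sufak*); -o when the stem ends in a voiced consonant (*fasiv*, *rol*); -is when the stem ends in a vowel (*sina*, *juji*).
Since the final sound of *odfamev* is /v/ (a voiced consonant), it takes -o, giving *odfamevo*.
Since the final sound of *i* is /i/ (a vowel), it takes -is, giving *iis*.

odfamevo, iis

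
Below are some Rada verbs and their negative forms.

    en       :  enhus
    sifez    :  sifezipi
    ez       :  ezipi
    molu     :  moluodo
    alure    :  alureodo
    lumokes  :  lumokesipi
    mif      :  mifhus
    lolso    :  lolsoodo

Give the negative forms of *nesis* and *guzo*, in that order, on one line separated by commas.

nesisipi, guzoodo

Looking at the final sound of each stem: -ipi when the stem ends in a sibilant (*sifez*, *ez*, *lumokes*); -hus when the stem ends in a non-sibilant consonant (*en*, *mif*); -odo when the stem ends in a vowel (*molu*, *alure*, *lolso*).
*nesis*: final sound = /s/, a sibilant → -ipi → *nesisipi*.
The final sound of *guzo* is /o/, which is a vowel, so the suffix is -odo, giving *guzoodo*.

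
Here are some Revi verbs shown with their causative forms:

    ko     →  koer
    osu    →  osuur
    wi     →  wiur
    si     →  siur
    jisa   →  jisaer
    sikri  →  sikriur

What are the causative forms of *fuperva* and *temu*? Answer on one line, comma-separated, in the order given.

fupervaer, temuur

The pattern is height harmony: -ur when the last vowel of the stem is a high vowel (*osu*, *wi*, *si*, *sikri*); -er when the last vowel of the stem is a non-high vowel (*ko*, *jisa*).
*fuperva*: last vowel = /a/, a non-high vowel → -er → *fupervaer*.
*temu* — last vowel /u/ (a high vowel) → -ur → *temuur*.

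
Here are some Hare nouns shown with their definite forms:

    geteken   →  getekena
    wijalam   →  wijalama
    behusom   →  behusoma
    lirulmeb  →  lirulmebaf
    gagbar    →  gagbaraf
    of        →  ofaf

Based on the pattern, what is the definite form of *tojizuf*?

The suffix is conditioned by the final consonant: -a when the stem ends in a nasal (*geteken*, *wijalam*, *behusom*); -af when the stem ends in a non-nasal consonant (*lirulmeb*, *gagbar*, *of*).
Since the final consonant of *tojizuf* is /f/ (non-nasal), it takes -af, giving *tojizufaf*.

tojizufaf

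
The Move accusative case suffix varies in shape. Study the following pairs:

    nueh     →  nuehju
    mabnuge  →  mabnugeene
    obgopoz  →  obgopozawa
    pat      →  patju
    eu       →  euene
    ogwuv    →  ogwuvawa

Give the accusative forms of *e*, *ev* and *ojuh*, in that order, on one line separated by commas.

The suffix is conditioned by the final sound: -ju when the stem ends in a voiceless consonant (*nueh*, *pat*); -awa when the stem ends in a voiced consonant (*obgopoz*, *ogwuv*); -ene when the stem ends in a vowel (*mabnuge*, *eu*).
The final sound of *e* is /e/, which is a vowel, so the suffix is -ene, giving *eene*.
Since the final sound of *ev* is /v/ (a voiced consonant), it takes -awa, giving *evawa*.
*ojuh*: final sound = /h/, a voiceless consonant → -ju → *ojuhju*.

eene, evawa, ojuhju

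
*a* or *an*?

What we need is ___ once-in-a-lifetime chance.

The indefinite article is chosen by the initial *sound* of the following word, not its spelling.
*once-in-a-lifetime* begins with the sound /wʌ/ (*once* pronounced with initial /w/) — a consonant sound.
So the article is *a*: What we need is a once-in-a-lifetime chance.

a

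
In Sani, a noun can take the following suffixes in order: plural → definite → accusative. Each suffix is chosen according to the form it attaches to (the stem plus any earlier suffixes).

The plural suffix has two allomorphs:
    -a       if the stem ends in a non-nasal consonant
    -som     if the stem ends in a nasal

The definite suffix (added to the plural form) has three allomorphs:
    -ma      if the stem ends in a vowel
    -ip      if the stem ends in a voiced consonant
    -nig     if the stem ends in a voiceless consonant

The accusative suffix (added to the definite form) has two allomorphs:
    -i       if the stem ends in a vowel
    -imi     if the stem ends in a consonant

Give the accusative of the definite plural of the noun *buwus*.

buwusamai

Since the final consonant of *buwus* is /s/ (non-nasal), it takes -a, giving *buwusa*.
Since the final sound of the plural form *buwusa* is /a/ (a vowel), it takes -ma, giving *buwusama*.
The definite form *buwusama*: final sound = /a/, a vowel → -i → *buwusamai*.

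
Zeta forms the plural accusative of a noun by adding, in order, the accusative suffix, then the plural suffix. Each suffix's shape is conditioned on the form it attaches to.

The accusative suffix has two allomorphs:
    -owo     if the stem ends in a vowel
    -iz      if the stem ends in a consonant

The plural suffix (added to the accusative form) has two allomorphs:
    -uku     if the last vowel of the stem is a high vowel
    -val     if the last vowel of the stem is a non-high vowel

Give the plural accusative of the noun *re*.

*re* — final sound /e/ (a vowel) → -owo → *reowo*.
The accusative form *reowo* — last vowel /o/ (a non-high vowel) → -val → *reowoval*.

reowoval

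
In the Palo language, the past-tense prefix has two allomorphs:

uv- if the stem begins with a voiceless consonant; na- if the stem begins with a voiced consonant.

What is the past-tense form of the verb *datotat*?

nadatotat

*datotat*: first consonant = /d/, voiced → na- → *nadatotat*.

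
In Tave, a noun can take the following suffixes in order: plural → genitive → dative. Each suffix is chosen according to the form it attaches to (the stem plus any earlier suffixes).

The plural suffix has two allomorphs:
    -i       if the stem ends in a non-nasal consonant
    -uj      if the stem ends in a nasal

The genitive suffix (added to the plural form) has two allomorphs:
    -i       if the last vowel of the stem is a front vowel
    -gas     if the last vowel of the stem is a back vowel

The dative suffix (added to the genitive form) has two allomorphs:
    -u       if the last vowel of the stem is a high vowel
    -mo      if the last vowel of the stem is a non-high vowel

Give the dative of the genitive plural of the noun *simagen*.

Since the final consonant of *simagen* is /n/ (a nasal), it takes -uj, giving *simagenuj*.
The plural form *simagenuj*: last vowel = /u/, a back vowel → -gas → *simagenujgas*.
The genitive form *simagenujgas*: last vowel = /a/, a non-high vowel → -mo → *simagenujgasmo*.

simagenujgasmo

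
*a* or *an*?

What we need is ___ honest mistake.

an

The indefinite article is chosen by the initial *sound* of the following word, not its spelling.
*honest* begins with the sound /ɒ/ (silent h) — a vowel sound.
So the article is *an*: What we need is an honest mistake.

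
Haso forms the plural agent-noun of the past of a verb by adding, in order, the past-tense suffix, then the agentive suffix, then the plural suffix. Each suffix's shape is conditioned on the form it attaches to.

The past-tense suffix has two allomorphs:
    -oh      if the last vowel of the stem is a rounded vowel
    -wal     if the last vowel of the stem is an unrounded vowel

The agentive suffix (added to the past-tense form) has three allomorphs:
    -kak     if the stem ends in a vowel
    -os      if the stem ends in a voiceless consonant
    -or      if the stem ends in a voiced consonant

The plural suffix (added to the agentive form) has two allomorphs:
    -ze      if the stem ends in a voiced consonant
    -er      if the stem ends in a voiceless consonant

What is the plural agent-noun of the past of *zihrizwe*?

zihrizwewalorze

The last vowel of *zihrizwe* is /e/, which is an unrounded vowel, so the past-tense suffix is -wal, giving *zihrizwewal*.
Since the final sound of the past-tense form *zihrizwewal* is /l/ (a voiced consonant), it takes -or, giving *zihrizwewalor*.
The agentive form *zihrizwewalor*: final consonant = /r/, voiced → -ze → *zihrizwewalorze*.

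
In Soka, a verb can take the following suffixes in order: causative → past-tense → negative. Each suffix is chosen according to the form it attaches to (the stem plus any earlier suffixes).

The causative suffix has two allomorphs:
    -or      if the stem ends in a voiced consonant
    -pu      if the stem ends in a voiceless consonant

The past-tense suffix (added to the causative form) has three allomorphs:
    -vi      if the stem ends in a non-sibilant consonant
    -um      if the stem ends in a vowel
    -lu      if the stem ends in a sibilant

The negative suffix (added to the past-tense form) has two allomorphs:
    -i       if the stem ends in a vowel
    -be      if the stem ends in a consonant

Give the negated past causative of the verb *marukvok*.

Since the final consonant of *marukvok* is /k/ (voiceless), it takes -pu, giving *marukvokpu*.
Since the final sound of the causative form *marukvokpu* is /u/ (a vowel), it takes -um, giving *marukvokpuum*.
Since the final sound of the past-tense form *marukvokpuum* is /m/ (a consonant), it takes -be, giving *marukvokpuumbe*.

marukvokpuumbe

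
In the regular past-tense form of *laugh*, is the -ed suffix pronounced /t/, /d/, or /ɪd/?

/t/

The stem *laugh* ends in a voiceless consonant other than /t/.
The -ed suffix is realized as /ɪd/ after /t, d/; as /t/ after other voiceless consonants; and as /d/ after other voiced sounds.
So -ed on *laugh* is pronounced /t/.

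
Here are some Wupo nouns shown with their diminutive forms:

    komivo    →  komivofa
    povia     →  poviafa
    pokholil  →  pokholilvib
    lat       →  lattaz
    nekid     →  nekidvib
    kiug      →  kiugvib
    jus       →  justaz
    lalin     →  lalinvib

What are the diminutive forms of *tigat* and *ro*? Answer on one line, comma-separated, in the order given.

The alternation tracks the final sound of the stem — -taz when the stem ends in a voiceless consonant (*lat*, *jus*); -vib when the stem ends in a voiced consonant (*pokholil*, *nekid*, *kiug*, *lalin*); -fa when the stem ends in a vowel (*komivo*, *povia*).
*tigat* — final sound /t/ (a voiceless consonant) → -taz → *tigattaz*.
Since the final sound of *ro* is /o/ (a vowel), it takes -fa, giving *rofa*.

tigattaz, rofa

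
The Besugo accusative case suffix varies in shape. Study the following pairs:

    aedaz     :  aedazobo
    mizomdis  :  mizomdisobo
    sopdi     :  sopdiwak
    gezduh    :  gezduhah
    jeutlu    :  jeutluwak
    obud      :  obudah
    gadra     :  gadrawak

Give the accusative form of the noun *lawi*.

Looking at the final sound of each stem: -obo when the stem ends in a sibilant (*aedaz*, *mizomdis*); -ah when the stem ends in a non-sibilant consonant (*gezduh*, *obud*); -wak when the stem ends in a vowel (*sopdi*, *jeutlu*, *gadra*).
The final sound of *lawi* is /i/, which is a vowel, so the suffix is -wak, giving *lawiwak*.

lawiwak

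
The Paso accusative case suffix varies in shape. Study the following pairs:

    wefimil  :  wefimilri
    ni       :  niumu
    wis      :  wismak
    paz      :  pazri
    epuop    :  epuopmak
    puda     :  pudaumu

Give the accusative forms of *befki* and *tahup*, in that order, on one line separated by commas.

befkiumu, tahupmak

Looking at the final sound of each stem: -mak when the stem ends in a voiceless consonant (*wis*, *epuop*); -ri when the stem ends in a voiced consonant (*wefimil*, *paz*); -umu when the stem ends in a vowel (*ni*, *puda*).
Since the final sound of *befki* is /i/ (a vowel), it takes -umu, giving *befkiumu*.
*tahup*: final sound = /p/, a voiceless consonant → -mak → *tahupmak*.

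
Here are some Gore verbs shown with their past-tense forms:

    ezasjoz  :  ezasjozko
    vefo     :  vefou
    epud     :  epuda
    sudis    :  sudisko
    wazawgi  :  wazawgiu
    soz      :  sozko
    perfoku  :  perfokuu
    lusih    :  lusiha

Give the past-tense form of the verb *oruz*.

oruzko

Looking at the final sound of each stem: -ko when the stem ends in a sibilant (*ezasjoz*, *sudis*, *soz*); -a when the stem ends in a non-sibilant consonant (*epud*, *lusih*); -u when the stem ends in a vowel (*vefo*, *wazawgi*, *perfoku*).
The final sound of *oruz* is /z/, which is a sibilant, so the suffix is -ko, giving *oruzko*.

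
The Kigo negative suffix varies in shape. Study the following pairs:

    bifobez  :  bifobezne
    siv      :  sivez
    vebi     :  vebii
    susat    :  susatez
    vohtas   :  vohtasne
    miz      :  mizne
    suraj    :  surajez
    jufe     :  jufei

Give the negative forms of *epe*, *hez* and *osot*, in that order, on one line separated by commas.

epei, hezne, osotez

The pattern is sibilance of the final sound: -ne when the stem ends in a sibilant (*bifobez*, *vohtas*, *miz*); -ez when the stem ends in a non-sibilant consonant (*siv*, *susat*, *suraj*); -i when the stem ends in a vowel (*vebi*, *jufe*).
Since the final sound of *epe* is /e/ (a vowel), it takes -i, giving *epei*.
*hez* — final sound /z/ (a sibilant) → -ne → *hezne*.
The final sound of *osot* is /t/, which is a non-sibilant consonant, so the suffix is -ez, giving *osotez*.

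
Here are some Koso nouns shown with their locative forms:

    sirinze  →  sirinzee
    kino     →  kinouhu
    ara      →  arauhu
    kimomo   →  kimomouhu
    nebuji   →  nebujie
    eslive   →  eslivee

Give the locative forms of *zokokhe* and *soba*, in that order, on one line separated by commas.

Looking at the last vowel of each stem: -e when the last vowel of the stem is a front vowel (*sirinze*, *nebuji*, *eslive*); -uhu when the last vowel of the stem is a back vowel (*kino*, *ara*, *kimomo*).
*zokokhe* — last vowel /e/ (a front vowel) → -e → *zokokhee*.
The last vowel of *soba* is /a/, which is a back vowel, so the suffix is -uhu, giving *sobauhu*.

zokokhee, sobauhu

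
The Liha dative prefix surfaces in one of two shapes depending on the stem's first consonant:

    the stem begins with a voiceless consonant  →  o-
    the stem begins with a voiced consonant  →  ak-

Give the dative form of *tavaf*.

otavaf

Since the first consonant of *tavaf* is /t/ (voiceless), it takes o-, giving *otavaf*.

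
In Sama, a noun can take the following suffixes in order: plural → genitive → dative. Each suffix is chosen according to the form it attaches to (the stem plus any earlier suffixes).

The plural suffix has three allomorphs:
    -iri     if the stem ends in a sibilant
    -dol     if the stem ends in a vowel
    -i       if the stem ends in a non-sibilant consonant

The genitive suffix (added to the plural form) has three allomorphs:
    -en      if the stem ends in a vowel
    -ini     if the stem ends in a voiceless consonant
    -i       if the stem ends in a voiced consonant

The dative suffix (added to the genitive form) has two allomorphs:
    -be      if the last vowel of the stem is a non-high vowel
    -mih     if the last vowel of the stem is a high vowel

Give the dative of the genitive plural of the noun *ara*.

aradolimih

*ara*: final sound = /a/, a vowel → -dol → *aradol*.
Since the final sound of the plural form *aradol* is /l/ (a voiced consonant), it takes -i, giving *aradoli*.
The last vowel of the genitive form *aradoli* is /i/, which is a high vowel, so the dative suffix is -mih, giving *aradolimih*.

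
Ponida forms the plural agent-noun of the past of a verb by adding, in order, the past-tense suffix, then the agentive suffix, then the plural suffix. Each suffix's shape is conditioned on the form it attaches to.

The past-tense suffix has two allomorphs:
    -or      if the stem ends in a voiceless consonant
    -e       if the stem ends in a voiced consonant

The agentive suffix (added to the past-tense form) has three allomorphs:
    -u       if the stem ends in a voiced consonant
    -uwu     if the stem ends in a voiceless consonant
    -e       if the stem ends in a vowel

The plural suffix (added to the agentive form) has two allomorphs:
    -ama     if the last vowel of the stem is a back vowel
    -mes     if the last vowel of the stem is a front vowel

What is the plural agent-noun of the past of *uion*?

uioneemes

Since the final consonant of *uion* is /n/ (voiced), it takes -e, giving *uione*.
The final sound of the past-tense form *uione* is /e/, which is a vowel, so the agentive suffix is -e, giving *uionee*.
The agentive form *uionee* — last vowel /e/ (a front vowel) → -mes → *uioneemes*.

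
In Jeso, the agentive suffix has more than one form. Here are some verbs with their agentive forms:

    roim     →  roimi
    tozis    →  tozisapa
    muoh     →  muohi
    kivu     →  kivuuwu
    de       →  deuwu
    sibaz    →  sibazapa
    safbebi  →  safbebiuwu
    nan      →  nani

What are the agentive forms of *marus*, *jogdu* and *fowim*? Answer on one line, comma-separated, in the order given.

The suffix is conditioned by the final sound: -apa when the stem ends in a sibilant (*tozis*, *sibaz*); -i when the stem ends in a non-sibilant consonant (*roim*, *muoh*, *nan*); -uwu when the stem ends in a vowel (*kivu*, *de*, *safbebi*).
*marus*: final sound = /s/, a sibilant → -apa → *marusapa*.
The final sound of *jogdu* is /u/, which is a vowel, so the suffix is -uwu, giving *jogduuwu*.
*fowim* — final sound /m/ (a non-sibilant consonant) → -i → *fowimi*.

marusapa, jogduuwu, fowimi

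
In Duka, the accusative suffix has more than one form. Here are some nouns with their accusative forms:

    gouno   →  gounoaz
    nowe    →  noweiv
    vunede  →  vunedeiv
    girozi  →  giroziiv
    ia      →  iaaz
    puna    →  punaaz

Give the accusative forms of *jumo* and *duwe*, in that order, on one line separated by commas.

jumoaz, duweiv

The suffix is conditioned by the last vowel: -iv when the last vowel of the stem is a front vowel (*nowe*, *vunede*, *girozi*); -az when the last vowel of the stem is a back vowel (*gouno*, *ia*, *puna*).
*jumo*: last vowel = /o/, a back vowel → -az → *jumoaz*.
*duwe* — last vowel /e/ (a front vowel) → -iv → *duweiv*.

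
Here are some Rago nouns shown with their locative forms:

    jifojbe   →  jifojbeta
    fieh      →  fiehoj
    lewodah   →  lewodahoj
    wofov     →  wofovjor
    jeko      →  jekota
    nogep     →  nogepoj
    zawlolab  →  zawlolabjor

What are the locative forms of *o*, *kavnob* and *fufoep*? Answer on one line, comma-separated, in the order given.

The alternation tracks the final sound of the stem — -oj when the stem ends in a voiceless consonant (*fieh*, *lewodah*, *nogep*); -jor when the stem ends in a voiced consonant (*wofov*, *zawlolab*); -ta when the stem ends in a vowel (*jifojbe*, *jeko*).
The final sound of *o* is /o/, which is a vowel, so the suffix is -ta, giving *ota*.
*kavnob* — final sound /b/ (a voiced consonant) → -jor → *kavnobjor*.
Since the final sound of *fufoep* is /p/ (a voiceless consonant), it takes -oj, giving *fufoepoj*.

ota, kavnobjor, fufoepoj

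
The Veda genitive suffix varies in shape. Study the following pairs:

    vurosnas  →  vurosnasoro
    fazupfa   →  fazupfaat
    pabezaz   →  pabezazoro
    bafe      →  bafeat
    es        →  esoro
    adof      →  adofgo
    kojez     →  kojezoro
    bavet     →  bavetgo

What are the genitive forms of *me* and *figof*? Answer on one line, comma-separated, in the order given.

meat, figofgo

Looking at the final sound of each stem: -oro when the stem ends in a sibilant (*vurosnas*, *pabezaz*, *es*, *kojez*); -go when the stem ends in a non-sibilant consonant (*adof*, *bavet*); -at when the stem ends in a vowel (*fazupfa*, *bafe*).
*me*: final sound = /e/, a vowel → -at → *meat*.
*figof* — final sound /f/ (a non-sibilant consonant) → -go → *figofgo*.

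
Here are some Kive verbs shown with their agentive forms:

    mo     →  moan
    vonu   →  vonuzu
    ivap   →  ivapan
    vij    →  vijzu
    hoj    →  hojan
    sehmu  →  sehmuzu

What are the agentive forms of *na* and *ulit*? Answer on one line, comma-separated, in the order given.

The alternation tracks the last vowel of the stem — -zu when the last vowel of the stem is a high vowel (*vonu*, *vij*, *sehmu*); -an when the last vowel of the stem is a non-high vowel (*mo*, *ivap*, *hoj*).
The last vowel of *na* is /a/, which is a non-high vowel, so the suffix is -an, giving *naan*.
The last vowel of *ulit* is /i/, which is a high vowel, so the suffix is -zu, giving *ulitzu*.

naan, ulitzu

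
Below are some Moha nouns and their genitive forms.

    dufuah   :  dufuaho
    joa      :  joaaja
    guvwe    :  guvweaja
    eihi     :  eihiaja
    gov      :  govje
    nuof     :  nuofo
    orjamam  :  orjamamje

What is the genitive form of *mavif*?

Looking at the final sound of each stem: -o when the stem ends in a voiceless consonant (*dufuah*, *nuof*); -je when the stem ends in a voiced consonant (*gov*, *orjamam*); -aja when the stem ends in a vowel (*joa*, *guvwe*, *eihi*).
*mavif*: final sound = /f/, a voiceless consonant → -o → *mavifo*.

mavifo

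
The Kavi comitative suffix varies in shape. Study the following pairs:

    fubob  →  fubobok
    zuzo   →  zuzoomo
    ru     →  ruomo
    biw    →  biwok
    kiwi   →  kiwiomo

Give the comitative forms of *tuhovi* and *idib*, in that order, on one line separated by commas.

Looking at the final sound of each stem: -ok when the stem ends in a consonant (*fubob*, *biw*); -omo when the stem ends in a vowel (*zuzo*, *ru*, *kiwi*).
*tuhovi* — final sound /i/ (a vowel) → -omo → *tuhoviomo*.
Since the final sound of *idib* is /b/ (a consonant), it takes -ok, giving *idibok*.

tuhoviomo, idibok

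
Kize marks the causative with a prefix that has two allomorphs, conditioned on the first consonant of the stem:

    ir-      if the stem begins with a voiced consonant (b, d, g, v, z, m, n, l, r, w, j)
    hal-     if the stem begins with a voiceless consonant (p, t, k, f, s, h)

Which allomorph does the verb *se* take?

*se*: first consonant = /s/, voiceless → hal-.

hal-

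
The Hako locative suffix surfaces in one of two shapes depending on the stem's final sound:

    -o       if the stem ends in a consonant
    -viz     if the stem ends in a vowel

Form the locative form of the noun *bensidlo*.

Since the final sound of *bensidlo* is /o/ (a vowel), it takes -viz, giving *bensidloviz*.

bensidloviz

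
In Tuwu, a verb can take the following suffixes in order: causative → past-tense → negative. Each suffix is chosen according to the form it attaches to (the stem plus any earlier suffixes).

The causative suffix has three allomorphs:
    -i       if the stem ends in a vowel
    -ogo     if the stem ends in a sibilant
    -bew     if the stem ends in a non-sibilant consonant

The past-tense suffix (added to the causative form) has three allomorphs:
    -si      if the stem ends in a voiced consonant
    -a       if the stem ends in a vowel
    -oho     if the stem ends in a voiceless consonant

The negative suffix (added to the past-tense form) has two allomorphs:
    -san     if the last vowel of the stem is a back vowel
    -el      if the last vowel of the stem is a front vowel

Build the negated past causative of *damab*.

*damab* — final sound /b/ (a non-sibilant consonant) → -bew → *damabbew*.
The final sound of the causative form *damabbew* is /w/, which is a voiced consonant, so the past-tense suffix is -si, giving *damabbewsi*.
Since the last vowel of the past-tense form *damabbewsi* is /i/ (a front vowel), it takes -el, giving *damabbewsiel*.

damabbewsiel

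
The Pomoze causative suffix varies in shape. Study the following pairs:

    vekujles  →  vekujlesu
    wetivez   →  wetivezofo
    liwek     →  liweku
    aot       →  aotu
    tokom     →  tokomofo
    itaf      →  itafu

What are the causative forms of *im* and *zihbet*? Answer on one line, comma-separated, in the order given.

The alternation tracks the final consonant of the stem — -u when the stem ends in a voiceless consonant (*vekujles*, *liwek*, *aot*, *itaf*); -ofo when the stem ends in a voiced consonant (*wetivez*, *tokom*).
*im*: final consonant = /m/, voiced → -ofo → *imofo*.
*zihbet* — final consonant /t/ (voiceless) → -u → *zihbetu*.

imofo, zihbetu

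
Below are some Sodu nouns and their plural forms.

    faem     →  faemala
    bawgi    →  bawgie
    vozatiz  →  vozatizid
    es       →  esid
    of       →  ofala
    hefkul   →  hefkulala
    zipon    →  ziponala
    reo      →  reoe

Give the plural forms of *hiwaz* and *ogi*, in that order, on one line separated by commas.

The alternation tracks the final sound of the stem — -id when the stem ends in a sibilant (*vozatiz*, *es*); -ala when the stem ends in a non-sibilant consonant (*faem*, *of*, *hefkul*, *zipon*); -e when the stem ends in a vowel (*bawgi*, *reo*).
The final sound of *hiwaz* is /z/, which is a sibilant, so the suffix is -id, giving *hiwazid*.
*ogi* — final sound /i/ (a vowel) → -e → *ogie*.

hiwazid, ogie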